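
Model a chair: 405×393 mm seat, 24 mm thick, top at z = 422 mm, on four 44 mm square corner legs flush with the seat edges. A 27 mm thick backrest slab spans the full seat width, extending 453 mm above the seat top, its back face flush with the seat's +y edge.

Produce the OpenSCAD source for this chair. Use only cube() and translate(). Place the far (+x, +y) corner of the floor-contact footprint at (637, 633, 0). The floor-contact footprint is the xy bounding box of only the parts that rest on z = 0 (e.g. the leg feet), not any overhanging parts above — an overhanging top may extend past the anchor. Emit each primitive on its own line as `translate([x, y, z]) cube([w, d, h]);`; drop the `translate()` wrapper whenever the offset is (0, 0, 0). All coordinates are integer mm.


translate([232, 240, 398]) cube([405, 393, 24]);
translate([232, 240, 0]) cube([44, 44, 398]);
translate([593, 240, 0]) cube([44, 44, 398]);
translate([232, 589, 0]) cube([44, 44, 398]);
translate([593, 589, 0]) cube([44, 44, 398]);
translate([232, 606, 422]) cube([405, 27, 453]);


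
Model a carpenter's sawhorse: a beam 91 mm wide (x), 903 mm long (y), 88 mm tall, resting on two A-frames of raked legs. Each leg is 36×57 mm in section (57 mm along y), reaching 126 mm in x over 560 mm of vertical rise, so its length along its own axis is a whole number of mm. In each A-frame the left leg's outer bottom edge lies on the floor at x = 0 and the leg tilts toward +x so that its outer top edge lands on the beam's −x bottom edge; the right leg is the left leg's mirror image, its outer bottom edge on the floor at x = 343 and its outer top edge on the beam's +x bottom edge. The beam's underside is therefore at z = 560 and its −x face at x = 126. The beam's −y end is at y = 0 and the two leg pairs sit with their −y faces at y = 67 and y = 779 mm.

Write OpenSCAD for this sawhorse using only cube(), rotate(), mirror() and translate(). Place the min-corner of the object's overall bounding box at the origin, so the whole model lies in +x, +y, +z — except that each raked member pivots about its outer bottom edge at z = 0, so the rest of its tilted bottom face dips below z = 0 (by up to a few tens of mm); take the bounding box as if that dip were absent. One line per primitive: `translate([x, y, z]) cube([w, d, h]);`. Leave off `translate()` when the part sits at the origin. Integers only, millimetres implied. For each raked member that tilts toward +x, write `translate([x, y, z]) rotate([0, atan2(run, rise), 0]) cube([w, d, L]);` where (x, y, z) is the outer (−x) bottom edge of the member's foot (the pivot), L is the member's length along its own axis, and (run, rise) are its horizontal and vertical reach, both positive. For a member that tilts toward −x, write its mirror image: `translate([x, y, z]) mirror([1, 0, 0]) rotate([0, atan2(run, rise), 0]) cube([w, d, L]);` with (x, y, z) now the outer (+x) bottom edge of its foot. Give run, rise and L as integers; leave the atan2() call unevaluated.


translate([126, 0, 560]) cube([91, 903, 88]);
translate([0, 67, 0]) rotate([0, atan2(126, 560), 0]) cube([36, 57, 574]);
translate([343, 67, 0]) mirror([1, 0, 0]) rotate([0, atan2(126, 560), 0]) cube([36, 57, 574]);
translate([0, 779, 0]) rotate([0, atan2(126, 560), 0]) cube([36, 57, 574]);
translate([343, 779, 0]) mirror([1, 0, 0]) rotate([0, atan2(126, 560), 0]) cube([36, 57, 574]);


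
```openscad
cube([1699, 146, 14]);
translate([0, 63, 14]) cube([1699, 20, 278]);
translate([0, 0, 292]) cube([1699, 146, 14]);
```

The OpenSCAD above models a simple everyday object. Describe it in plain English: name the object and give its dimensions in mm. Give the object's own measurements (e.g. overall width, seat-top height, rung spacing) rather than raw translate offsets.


An I-beam lying along x, 1699 mm long. Overall section height 306 mm. Two flanges 146 mm wide (y) and 14 mm thick, one on the floor and one at the top; a web 20 mm thick runs between them, centred on the flange width.


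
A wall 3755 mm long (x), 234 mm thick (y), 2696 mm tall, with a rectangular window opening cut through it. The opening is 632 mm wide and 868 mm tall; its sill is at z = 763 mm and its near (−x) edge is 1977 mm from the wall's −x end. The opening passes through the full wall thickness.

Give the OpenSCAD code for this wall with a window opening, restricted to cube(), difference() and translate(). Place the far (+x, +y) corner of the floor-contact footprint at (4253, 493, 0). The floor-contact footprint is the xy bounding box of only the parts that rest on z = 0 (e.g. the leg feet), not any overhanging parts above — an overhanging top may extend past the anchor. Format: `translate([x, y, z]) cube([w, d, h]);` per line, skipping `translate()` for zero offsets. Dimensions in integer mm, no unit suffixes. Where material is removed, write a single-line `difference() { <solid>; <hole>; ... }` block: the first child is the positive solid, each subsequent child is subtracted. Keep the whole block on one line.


difference() { translate([498, 259, 0]) cube([3755, 234, 2696]); translate([2475, 259, 763]) cube([632, 234, 868]); }


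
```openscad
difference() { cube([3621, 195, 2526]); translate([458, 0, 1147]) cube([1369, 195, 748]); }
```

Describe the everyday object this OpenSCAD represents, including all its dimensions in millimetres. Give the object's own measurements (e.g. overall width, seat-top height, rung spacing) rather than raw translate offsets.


A wall 3621 mm long (x), 195 mm thick (y), 2526 mm tall, with a rectangular window opening cut through it. The opening is 1369 mm wide and 748 mm tall; its sill is at z = 1147 mm and its near (−x) edge is 458 mm from the wall's −x end. The opening passes through the full wall thickness.


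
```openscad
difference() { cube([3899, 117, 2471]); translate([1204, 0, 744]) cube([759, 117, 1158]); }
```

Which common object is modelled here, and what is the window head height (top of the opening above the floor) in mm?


A wall with a window opening. The window head height is 1902 mm.

A wall with a rectangular opening subtracted — a window. Sill at z = 744, opening 1158 mm tall, so the head is at 744 + 1158 = 1902 mm.


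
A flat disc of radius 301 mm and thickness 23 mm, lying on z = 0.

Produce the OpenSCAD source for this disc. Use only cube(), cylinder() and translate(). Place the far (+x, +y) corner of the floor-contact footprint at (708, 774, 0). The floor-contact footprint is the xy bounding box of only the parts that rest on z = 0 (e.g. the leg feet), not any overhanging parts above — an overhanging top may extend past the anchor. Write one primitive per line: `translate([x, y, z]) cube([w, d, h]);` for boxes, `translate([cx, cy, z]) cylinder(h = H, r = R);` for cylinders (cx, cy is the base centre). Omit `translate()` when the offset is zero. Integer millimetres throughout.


translate([407, 473, 0]) cylinder(h = 23, r = 301);


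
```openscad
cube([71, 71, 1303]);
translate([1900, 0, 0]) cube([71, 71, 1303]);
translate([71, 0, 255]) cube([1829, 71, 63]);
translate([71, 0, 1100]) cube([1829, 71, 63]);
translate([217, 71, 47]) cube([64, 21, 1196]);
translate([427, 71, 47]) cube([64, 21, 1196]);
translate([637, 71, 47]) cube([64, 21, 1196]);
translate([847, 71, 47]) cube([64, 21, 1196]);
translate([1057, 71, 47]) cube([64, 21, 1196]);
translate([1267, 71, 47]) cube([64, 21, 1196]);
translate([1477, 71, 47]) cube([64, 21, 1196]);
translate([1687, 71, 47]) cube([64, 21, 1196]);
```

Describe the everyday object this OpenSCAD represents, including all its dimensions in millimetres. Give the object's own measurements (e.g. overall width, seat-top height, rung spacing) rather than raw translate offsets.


A fence section. Two 71×71 mm posts, 1303 mm tall, stand on the floor with a clear span of 1829 mm between their inner faces. Two horizontal rails of 71×63 mm section span the gap between the posts with their undersides at z = 255 mm and z = 1100 mm, flush with the posts' −y face. 8 pickets, each 64 mm wide, 21 mm thick and 1196 mm tall, are fixed to the +y face of the rails with their bottoms at z = 47 mm, spaced across the span with a 146 mm gap after the −x post and between neighbouring pickets, with 149 mm left before the +x post.


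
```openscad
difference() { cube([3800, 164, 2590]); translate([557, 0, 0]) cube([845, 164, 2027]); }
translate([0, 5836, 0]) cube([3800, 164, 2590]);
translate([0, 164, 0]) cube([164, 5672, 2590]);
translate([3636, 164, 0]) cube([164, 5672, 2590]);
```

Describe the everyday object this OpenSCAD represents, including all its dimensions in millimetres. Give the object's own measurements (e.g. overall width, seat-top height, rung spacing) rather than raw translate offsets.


A single room: four walls, each 2590 mm tall and 164 mm thick, enclosing an outside footprint 3800×6000 mm (x × y), no floor or roof. The front and back walls (−y and +y sides) run the full x-width; the side walls fit between their inner faces. A door opening 845 mm wide and 2027 mm tall is cut through the front wall from the floor up, its −x edge 557 mm from the wall's −x end.


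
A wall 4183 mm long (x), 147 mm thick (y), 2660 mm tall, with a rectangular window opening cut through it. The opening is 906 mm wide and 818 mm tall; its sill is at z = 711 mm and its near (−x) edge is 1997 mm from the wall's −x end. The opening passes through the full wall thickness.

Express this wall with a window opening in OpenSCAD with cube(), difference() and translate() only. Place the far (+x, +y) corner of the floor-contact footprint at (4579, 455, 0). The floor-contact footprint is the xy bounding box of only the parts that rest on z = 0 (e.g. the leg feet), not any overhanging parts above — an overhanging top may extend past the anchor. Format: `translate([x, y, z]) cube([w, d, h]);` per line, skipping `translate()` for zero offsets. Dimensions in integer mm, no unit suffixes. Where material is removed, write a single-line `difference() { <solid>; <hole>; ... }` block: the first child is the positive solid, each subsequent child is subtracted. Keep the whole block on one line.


difference() { translate([396, 308, 0]) cube([4183, 147, 2660]); translate([2393, 308, 711]) cube([906, 147, 818]); }


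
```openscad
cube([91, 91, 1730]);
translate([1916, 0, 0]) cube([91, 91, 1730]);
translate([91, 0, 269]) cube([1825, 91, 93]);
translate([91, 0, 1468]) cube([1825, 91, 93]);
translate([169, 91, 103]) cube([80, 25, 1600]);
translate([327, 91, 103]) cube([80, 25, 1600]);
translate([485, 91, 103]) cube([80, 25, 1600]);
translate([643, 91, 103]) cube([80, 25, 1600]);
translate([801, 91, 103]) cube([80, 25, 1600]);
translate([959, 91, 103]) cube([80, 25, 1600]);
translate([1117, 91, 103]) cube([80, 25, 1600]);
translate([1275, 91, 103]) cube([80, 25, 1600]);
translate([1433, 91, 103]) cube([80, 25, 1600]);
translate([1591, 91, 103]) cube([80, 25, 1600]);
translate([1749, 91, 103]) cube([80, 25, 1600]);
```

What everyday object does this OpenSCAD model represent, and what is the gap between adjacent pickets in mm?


A fence section. The picket gap is 78 mm.

Two posts, two rails, 11 pickets — a fence section. Span 1825 mm holds 11 pickets of 80 mm with 12 equal gaps: ⌊(1825 − 11·80) / 12⌋ = 78 mm.


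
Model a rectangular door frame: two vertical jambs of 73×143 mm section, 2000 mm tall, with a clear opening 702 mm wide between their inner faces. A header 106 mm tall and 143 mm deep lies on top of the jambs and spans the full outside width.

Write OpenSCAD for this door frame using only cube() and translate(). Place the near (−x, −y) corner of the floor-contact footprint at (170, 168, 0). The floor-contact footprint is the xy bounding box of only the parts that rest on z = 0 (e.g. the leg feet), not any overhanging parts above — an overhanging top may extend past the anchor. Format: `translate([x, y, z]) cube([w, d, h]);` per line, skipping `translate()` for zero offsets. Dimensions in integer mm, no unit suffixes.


translate([170, 168, 0]) cube([73, 143, 2000]);
translate([945, 168, 0]) cube([73, 143, 2000]);
translate([170, 168, 2000]) cube([848, 143, 106]);


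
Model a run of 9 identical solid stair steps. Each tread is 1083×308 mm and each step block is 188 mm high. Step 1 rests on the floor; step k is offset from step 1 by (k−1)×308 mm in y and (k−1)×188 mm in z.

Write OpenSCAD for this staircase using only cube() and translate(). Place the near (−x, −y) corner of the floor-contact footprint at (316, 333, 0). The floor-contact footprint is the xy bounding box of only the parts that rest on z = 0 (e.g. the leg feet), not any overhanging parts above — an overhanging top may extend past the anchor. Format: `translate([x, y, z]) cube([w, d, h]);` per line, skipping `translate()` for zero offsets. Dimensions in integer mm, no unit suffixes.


translate([316, 333, 0]) cube([1083, 308, 188]);
translate([316, 641, 188]) cube([1083, 308, 188]);
translate([316, 949, 376]) cube([1083, 308, 188]);
translate([316, 1257, 564]) cube([1083, 308, 188]);
translate([316, 1565, 752]) cube([1083, 308, 188]);
translate([316, 1873, 940]) cube([1083, 308, 188]);
translate([316, 2181, 1128]) cube([1083, 308, 188]);
translate([316, 2489, 1316]) cube([1083, 308, 188]);
translate([316, 2797, 1504]) cube([1083, 308, 188]);


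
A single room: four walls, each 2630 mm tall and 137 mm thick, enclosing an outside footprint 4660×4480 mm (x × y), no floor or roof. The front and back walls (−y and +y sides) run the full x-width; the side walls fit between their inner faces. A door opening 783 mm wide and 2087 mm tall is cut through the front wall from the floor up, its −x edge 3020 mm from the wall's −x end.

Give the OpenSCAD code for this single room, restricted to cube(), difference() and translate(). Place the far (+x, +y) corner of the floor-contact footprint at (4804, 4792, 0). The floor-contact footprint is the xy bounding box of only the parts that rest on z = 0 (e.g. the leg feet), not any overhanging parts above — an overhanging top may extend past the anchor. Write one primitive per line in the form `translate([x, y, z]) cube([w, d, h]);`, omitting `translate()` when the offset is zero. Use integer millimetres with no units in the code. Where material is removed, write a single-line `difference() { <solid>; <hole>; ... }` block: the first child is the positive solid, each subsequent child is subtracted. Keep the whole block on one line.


difference() { translate([144, 312, 0]) cube([4660, 137, 2630]); translate([3164, 312, 0]) cube([783, 137, 2087]); }
translate([144, 4655, 0]) cube([4660, 137, 2630]);
translate([144, 449, 0]) cube([137, 4206, 2630]);
translate([4667, 449, 0]) cube([137, 4206, 2630]);


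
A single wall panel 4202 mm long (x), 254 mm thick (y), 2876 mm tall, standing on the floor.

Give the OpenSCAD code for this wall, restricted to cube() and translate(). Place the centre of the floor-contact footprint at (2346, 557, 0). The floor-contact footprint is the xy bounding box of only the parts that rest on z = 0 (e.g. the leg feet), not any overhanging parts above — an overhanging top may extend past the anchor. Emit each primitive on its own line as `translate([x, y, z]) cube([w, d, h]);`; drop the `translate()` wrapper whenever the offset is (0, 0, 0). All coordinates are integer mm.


translate([245, 430, 0]) cube([4202, 254, 2876]);


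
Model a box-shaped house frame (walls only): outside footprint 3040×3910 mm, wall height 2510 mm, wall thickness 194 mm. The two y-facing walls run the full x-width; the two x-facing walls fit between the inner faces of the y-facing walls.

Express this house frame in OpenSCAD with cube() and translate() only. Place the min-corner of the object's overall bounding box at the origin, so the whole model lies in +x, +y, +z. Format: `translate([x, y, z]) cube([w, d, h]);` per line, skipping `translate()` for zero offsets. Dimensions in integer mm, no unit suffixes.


cube([3040, 194, 2510]);
translate([0, 3716, 0]) cube([3040, 194, 2510]);
translate([0, 194, 0]) cube([194, 3522, 2510]);
translate([2846, 194, 0]) cube([194, 3522, 2510]);


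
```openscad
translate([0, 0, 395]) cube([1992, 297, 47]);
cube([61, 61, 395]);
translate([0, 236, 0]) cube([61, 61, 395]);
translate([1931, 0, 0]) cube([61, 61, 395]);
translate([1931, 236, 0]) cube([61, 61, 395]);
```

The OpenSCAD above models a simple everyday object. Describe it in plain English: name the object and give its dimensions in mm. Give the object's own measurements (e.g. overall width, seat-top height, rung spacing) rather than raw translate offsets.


A bench: a 1992×297 mm seat slab, 47 mm thick, top at z = 442 mm, on four 61×61 mm square legs flush with the seat corners and standing on z = 0.


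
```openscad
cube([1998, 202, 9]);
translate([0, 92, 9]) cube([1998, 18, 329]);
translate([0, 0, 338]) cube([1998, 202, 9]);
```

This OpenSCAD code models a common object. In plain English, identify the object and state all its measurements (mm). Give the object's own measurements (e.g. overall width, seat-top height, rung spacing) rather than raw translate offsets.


An I-beam lying along x, 1998 mm long. Overall section height 347 mm. Two flanges 202 mm wide (y) and 9 mm thick, one on the floor and one at the top; a web 18 mm thick runs between them, centred on the flange width.


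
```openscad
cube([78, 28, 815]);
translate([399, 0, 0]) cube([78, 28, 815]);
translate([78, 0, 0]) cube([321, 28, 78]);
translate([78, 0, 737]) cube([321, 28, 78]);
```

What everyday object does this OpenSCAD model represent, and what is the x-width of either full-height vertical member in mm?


A picture frame. The border width is 78 mm.

Four thin pieces enclosing a rectangular opening — a picture frame. The two full-height stiles are 815 mm tall; the top rail sits at z = 737 and is 78 mm tall, so the border above the opening is 815 − 737 = 78 mm, matching the stile x-width.


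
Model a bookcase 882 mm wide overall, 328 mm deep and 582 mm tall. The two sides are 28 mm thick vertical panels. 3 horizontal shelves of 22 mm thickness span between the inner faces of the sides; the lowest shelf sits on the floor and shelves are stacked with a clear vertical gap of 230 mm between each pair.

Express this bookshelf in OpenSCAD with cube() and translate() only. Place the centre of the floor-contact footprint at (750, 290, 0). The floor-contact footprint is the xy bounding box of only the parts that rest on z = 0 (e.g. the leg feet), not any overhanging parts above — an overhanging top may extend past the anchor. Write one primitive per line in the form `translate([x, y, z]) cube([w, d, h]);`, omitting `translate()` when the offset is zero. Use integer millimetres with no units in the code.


translate([309, 126, 0]) cube([28, 328, 582]);
translate([1163, 126, 0]) cube([28, 328, 582]);
translate([337, 126, 0]) cube([826, 328, 22]);
translate([337, 126, 252]) cube([826, 328, 22]);
translate([337, 126, 504]) cube([826, 328, 22]);


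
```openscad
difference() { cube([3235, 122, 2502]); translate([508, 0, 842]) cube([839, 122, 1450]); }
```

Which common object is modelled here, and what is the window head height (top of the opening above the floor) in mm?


A wall with a window opening. The window head height is 2292 mm.

A wall with a rectangular opening subtracted — a window. Sill at z = 842, opening 1450 mm tall, so the head is at 842 + 1450 = 2292 mm.


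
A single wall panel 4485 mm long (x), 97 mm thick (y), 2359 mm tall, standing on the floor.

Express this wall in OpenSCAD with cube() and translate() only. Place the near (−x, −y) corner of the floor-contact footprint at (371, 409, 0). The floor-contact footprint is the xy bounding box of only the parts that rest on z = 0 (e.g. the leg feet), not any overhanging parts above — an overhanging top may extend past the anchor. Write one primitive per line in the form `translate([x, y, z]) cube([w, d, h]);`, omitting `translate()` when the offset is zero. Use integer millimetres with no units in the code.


translate([371, 409, 0]) cube([4485, 97, 2359]);


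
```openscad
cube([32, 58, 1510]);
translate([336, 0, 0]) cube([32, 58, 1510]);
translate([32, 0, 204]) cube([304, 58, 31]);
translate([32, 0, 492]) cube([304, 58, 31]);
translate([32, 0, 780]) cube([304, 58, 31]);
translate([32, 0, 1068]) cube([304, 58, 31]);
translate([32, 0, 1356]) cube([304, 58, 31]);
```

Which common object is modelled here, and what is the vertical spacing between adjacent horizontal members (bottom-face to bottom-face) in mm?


A ladder. The rung spacing is 288 mm.

Two tall 32×58 posts with 5 short bars between them — a ladder. Adjacent rungs sit at z = 204 and z = 492, so the spacing is 492 − 204 = 288 mm.


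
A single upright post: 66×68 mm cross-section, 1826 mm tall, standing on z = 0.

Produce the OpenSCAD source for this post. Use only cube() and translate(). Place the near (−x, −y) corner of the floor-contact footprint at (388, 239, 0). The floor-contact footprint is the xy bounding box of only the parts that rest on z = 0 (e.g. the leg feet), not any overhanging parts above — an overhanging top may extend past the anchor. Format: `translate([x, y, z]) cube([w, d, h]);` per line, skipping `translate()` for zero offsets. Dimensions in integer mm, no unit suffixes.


translate([388, 239, 0]) cube([66, 68, 1826]);


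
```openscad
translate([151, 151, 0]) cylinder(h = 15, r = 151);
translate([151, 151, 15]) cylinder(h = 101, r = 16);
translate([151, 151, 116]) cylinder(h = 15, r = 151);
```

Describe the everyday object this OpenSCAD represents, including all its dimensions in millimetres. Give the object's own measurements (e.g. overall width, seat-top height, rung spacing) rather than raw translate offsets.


A spool: two coaxial disc flanges of radius 151 mm and thickness 15 mm, joined by a core cylinder of radius 16 mm and height 101 mm. The lower flange rests on z = 0 and the three cylinders share a vertical axis.


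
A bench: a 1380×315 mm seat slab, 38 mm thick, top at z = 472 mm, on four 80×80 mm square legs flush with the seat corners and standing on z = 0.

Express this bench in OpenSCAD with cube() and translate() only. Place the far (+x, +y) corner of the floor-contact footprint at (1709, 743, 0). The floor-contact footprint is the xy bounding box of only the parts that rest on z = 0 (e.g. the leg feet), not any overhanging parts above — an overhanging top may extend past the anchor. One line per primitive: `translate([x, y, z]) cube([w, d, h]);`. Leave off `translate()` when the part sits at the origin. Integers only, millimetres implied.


// leg_h = 472 − 38 = 434
translate([329, 428, 434]) cube([1380, 315, 38]);
translate([329, 428, 0]) cube([80, 80, 434]);
translate([329, 663, 0]) cube([80, 80, 434]);
translate([1629, 428, 0]) cube([80, 80, 434]);
translate([1629, 663, 0]) cube([80, 80, 434]);


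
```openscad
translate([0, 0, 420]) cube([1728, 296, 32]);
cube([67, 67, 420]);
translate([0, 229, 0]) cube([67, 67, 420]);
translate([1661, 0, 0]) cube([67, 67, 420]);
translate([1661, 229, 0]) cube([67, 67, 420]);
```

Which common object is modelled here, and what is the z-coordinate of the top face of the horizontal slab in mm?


A bench. The seat-top height is 452 mm.

A long slab on four corner posts — a bench. The slab sits at z = 420 with thickness 32, so the top is 420 + 32 = 452 mm.


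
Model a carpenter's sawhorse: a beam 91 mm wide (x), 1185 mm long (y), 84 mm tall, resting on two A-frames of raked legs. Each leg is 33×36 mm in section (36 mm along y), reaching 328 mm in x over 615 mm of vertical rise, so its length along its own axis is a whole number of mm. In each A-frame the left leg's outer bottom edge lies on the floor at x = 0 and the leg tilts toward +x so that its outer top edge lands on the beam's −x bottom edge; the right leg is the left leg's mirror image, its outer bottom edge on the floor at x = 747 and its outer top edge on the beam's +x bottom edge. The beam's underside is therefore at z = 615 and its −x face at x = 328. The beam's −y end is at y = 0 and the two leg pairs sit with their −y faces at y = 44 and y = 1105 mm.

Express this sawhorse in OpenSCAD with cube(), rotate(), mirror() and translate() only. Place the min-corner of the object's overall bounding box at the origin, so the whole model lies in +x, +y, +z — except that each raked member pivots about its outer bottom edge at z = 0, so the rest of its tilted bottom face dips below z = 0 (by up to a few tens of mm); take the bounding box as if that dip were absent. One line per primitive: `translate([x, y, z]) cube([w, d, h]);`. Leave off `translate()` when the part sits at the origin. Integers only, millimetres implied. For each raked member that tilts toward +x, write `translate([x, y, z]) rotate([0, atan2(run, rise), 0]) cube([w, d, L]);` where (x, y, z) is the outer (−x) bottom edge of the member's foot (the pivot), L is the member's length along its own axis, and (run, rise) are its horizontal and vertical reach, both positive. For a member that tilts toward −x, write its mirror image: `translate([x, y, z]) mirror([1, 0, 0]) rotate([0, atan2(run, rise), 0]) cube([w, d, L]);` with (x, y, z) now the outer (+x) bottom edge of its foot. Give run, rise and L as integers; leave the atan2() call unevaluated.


translate([328, 0, 615]) cube([91, 1185, 84]);
translate([0, 44, 0]) rotate([0, atan2(328, 615), 0]) cube([33, 36, 697]);
translate([747, 44, 0]) mirror([1, 0, 0]) rotate([0, atan2(328, 615), 0]) cube([33, 36, 697]);
translate([0, 1105, 0]) rotate([0, atan2(328, 615), 0]) cube([33, 36, 697]);
translate([747, 1105, 0]) mirror([1, 0, 0]) rotate([0, atan2(328, 615), 0]) cube([33, 36, 697]);


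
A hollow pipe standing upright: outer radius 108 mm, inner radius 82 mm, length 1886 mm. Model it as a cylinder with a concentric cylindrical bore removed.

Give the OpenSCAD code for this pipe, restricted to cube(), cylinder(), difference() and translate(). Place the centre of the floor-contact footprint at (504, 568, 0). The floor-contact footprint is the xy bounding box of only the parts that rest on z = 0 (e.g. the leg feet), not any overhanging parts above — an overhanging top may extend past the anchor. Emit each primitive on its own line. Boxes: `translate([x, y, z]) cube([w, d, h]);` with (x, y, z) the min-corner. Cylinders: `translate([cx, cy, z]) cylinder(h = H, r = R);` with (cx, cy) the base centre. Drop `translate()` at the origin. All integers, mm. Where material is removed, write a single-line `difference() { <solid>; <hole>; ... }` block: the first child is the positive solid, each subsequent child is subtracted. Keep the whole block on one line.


difference() { translate([504, 568, 0]) cylinder(h = 1886, r = 108); translate([504, 568, 0]) cylinder(h = 1886, r = 82); }


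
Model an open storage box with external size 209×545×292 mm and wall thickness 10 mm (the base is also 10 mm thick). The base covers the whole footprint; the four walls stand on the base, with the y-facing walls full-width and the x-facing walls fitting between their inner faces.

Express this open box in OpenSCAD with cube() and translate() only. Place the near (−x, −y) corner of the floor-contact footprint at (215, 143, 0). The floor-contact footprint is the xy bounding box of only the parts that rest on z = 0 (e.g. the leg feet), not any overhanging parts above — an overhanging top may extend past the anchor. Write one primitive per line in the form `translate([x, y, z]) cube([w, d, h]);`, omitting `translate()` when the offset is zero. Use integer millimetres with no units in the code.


translate([215, 143, 0]) cube([209, 545, 10]);
translate([215, 143, 10]) cube([209, 10, 282]);
translate([215, 678, 10]) cube([209, 10, 282]);
translate([215, 153, 10]) cube([10, 525, 282]);
translate([414, 153, 10]) cube([10, 525, 282]);


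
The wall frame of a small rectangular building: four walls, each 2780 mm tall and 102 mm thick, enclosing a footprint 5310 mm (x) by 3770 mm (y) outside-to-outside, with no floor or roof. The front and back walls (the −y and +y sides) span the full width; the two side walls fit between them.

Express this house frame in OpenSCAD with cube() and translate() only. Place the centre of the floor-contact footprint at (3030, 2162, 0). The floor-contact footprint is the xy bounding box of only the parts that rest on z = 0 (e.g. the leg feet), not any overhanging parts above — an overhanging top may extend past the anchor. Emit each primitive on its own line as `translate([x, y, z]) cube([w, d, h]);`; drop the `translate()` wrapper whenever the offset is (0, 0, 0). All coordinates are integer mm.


translate([375, 277, 0]) cube([5310, 102, 2780]);
translate([375, 3945, 0]) cube([5310, 102, 2780]);
translate([375, 379, 0]) cube([102, 3566, 2780]);
translate([5583, 379, 0]) cube([102, 3566, 2780]);


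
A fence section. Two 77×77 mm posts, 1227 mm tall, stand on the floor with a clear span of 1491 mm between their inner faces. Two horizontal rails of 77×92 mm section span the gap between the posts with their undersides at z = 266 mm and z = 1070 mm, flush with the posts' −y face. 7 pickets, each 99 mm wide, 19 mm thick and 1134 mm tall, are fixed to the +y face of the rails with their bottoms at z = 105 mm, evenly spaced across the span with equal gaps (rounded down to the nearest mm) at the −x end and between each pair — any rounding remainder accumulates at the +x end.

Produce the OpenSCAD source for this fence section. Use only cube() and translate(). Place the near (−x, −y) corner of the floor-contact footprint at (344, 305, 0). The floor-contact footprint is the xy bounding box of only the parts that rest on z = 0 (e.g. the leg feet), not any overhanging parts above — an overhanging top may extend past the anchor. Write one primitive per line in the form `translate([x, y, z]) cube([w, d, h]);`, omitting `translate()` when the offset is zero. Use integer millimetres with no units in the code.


translate([344, 305, 0]) cube([77, 77, 1227]);
translate([1912, 305, 0]) cube([77, 77, 1227]);
translate([421, 305, 266]) cube([1491, 77, 92]);
translate([421, 305, 1070]) cube([1491, 77, 92]);
translate([520, 382, 105]) cube([99, 19, 1134]);
translate([718, 382, 105]) cube([99, 19, 1134]);
translate([916, 382, 105]) cube([99, 19, 1134]);
translate([1114, 382, 105]) cube([99, 19, 1134]);
translate([1312, 382, 105]) cube([99, 19, 1134]);
translate([1510, 382, 105]) cube([99, 19, 1134]);
translate([1708, 382, 105]) cube([99, 19, 1134]);


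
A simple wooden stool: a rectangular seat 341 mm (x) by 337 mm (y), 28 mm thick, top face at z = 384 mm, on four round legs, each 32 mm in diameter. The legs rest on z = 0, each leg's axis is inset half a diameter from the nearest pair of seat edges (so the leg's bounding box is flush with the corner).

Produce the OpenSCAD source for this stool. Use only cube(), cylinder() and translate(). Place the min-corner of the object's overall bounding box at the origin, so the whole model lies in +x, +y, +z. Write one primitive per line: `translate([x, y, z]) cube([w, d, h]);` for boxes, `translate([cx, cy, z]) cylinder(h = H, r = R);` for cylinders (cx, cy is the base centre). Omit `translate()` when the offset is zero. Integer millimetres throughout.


// leg_h = 384 - 28 = 356
translate([0, 0, 356]) cube([341, 337, 28]);
translate([16, 16, 0]) cylinder(h = 356, r = 16);
translate([325, 16, 0]) cylinder(h = 356, r = 16);
translate([16, 321, 0]) cylinder(h = 356, r = 16);
translate([325, 321, 0]) cylinder(h = 356, r = 16);


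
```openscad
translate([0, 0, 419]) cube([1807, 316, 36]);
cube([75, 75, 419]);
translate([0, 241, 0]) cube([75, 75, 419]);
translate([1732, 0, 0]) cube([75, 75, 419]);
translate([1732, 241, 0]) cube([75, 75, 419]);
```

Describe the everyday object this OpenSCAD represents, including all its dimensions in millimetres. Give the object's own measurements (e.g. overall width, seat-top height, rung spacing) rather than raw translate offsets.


A long wooden bench with a 1807 mm (x) × 316 mm (y) seat, 36 mm thick, its top surface 455 mm above the floor. Four 75 mm square legs at the seat corners, flush with the edges, run from z = 0 to the seat underside.


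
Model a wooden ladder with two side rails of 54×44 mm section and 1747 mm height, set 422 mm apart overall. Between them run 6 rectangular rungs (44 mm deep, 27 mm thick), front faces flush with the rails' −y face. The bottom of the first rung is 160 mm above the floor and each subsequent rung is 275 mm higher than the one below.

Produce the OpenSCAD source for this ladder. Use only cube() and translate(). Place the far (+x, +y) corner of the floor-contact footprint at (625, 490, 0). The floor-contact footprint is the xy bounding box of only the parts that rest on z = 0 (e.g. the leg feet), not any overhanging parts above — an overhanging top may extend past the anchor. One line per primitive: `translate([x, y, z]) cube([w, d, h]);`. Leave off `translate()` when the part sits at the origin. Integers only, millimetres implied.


translate([203, 446, 0]) cube([54, 44, 1747]);
translate([571, 446, 0]) cube([54, 44, 1747]);
translate([257, 446, 160]) cube([314, 44, 27]);
translate([257, 446, 435]) cube([314, 44, 27]);
translate([257, 446, 710]) cube([314, 44, 27]);
translate([257, 446, 985]) cube([314, 44, 27]);
translate([257, 446, 1260]) cube([314, 44, 27]);
translate([257, 446, 1535]) cube([314, 44, 27]);


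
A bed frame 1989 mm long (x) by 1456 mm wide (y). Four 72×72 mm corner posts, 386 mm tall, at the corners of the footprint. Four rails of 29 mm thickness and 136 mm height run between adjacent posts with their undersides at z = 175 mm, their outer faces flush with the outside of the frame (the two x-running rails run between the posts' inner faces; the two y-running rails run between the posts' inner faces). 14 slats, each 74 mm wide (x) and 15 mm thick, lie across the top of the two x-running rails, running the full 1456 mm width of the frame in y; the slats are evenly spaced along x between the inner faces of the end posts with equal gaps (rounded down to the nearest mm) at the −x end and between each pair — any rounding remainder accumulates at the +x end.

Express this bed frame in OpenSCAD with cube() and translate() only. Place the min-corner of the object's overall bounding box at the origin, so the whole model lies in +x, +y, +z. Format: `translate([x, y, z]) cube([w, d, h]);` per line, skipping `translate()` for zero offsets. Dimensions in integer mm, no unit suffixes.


cube([72, 72, 386]);
translate([0, 1384, 0]) cube([72, 72, 386]);
translate([1917, 0, 0]) cube([72, 72, 386]);
translate([1917, 1384, 0]) cube([72, 72, 386]);
translate([72, 0, 175]) cube([1845, 29, 136]);
translate([72, 1427, 175]) cube([1845, 29, 136]);
translate([0, 72, 175]) cube([29, 1312, 136]);
translate([1960, 72, 175]) cube([29, 1312, 136]);
translate([125, 0, 311]) cube([74, 1456, 15]);
translate([252, 0, 311]) cube([74, 1456, 15]);
translate([379, 0, 311]) cube([74, 1456, 15]);
translate([506, 0, 311]) cube([74, 1456, 15]);
translate([633, 0, 311]) cube([74, 1456, 15]);
translate([760, 0, 311]) cube([74, 1456, 15]);
translate([887, 0, 311]) cube([74, 1456, 15]);
translate([1014, 0, 311]) cube([74, 1456, 15]);
translate([1141, 0, 311]) cube([74, 1456, 15]);
translate([1268, 0, 311]) cube([74, 1456, 15]);
translate([1395, 0, 311]) cube([74, 1456, 15]);
translate([1522, 0, 311]) cube([74, 1456, 15]);
translate([1649, 0, 311]) cube([74, 1456, 15]);
translate([1776, 0, 311]) cube([74, 1456, 15]);


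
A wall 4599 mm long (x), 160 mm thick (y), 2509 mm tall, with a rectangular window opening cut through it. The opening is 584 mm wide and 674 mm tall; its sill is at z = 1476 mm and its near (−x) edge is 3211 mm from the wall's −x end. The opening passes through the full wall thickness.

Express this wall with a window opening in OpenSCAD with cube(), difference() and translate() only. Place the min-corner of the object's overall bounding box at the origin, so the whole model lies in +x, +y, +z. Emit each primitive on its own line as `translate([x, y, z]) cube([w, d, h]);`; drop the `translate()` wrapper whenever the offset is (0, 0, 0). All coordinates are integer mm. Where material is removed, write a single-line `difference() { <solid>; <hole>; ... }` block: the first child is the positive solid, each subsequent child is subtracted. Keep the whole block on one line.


difference() { cube([4599, 160, 2509]); translate([3211, 0, 1476]) cube([584, 160, 674]); }


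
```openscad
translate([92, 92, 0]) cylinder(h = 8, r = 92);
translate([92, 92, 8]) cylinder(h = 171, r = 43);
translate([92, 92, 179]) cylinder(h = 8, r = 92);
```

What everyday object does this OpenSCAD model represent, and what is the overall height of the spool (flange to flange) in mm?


A spool. The overall height is 187 mm.

Three coaxial cylinders, large–small–large — a spool. Two 8 mm flanges and a 171 mm core give 8 + 171 + 8 = 187 mm.


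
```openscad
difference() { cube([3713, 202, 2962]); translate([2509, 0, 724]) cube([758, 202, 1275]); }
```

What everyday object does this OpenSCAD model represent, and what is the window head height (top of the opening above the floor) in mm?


A wall with a window opening. The window head height is 1999 mm.

A wall with a rectangular opening subtracted — a window. Sill at z = 724, opening 1275 mm tall, so the head is at 724 + 1275 = 1999 mm.


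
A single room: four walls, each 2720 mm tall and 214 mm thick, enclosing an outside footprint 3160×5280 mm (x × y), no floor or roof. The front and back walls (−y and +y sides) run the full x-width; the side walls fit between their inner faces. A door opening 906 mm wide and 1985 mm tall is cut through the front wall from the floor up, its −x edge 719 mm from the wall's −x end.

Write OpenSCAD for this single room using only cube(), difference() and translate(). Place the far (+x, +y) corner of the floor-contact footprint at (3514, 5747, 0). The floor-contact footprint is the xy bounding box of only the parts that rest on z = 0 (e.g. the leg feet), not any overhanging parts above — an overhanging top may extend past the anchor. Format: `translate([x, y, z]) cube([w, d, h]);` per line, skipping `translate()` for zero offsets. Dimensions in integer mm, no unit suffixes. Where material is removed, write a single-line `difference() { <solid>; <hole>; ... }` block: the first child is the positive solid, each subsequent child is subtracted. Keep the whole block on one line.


difference() { translate([354, 467, 0]) cube([3160, 214, 2720]); translate([1073, 467, 0]) cube([906, 214, 1985]); }
translate([354, 5533, 0]) cube([3160, 214, 2720]);
translate([354, 681, 0]) cube([214, 4852, 2720]);
translate([3300, 681, 0]) cube([214, 4852, 2720]);


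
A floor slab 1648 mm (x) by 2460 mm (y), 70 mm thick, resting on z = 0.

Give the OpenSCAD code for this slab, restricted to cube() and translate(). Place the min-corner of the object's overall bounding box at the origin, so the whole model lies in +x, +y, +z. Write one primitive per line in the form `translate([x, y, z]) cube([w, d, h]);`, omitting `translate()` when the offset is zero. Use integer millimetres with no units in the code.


cube([1648, 2460, 70]);


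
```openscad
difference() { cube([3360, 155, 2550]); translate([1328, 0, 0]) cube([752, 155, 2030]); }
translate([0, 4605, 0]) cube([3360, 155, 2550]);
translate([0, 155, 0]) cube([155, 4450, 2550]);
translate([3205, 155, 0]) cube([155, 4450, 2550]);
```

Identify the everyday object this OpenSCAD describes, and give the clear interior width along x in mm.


A single room. The interior width is 3050 mm.

Four walls enclosing a rectangle with a door in the front wall — a room. Outside width 3360 minus two 155 mm walls gives 3050 mm.


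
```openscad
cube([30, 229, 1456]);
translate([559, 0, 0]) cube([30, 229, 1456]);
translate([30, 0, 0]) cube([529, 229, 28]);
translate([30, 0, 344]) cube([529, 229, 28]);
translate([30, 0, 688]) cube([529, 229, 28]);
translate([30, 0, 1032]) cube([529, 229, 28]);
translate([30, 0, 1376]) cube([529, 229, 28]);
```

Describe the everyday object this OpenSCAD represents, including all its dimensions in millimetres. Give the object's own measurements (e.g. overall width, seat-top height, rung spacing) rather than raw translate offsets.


An open bookshelf. Two side panels, each 30 mm thick, 229 mm deep and 1456 mm tall, stand 589 mm apart (outside-to-outside). Between them sit 5 shelves, each 28 mm thick and 229 mm deep, spanning the full gap between the sides. The bottom shelf rests on the floor (its underside at z = 0) and the clear gap between one shelf's top and the next shelf's underside is 316 mm.
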